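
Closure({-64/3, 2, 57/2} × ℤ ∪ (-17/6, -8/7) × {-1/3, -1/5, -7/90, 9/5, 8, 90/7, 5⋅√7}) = ({-64/3, 2, 57/2} × ℤ) ∪ ([-17/6, -8/7] × {-1/3, -1/5, -7/90, 9/5, 8, 90/7, 5⋅√7})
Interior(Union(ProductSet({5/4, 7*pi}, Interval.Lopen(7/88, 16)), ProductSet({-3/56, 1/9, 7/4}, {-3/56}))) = EmptySet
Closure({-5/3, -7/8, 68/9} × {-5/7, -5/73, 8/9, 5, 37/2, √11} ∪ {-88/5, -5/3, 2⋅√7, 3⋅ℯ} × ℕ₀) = ({-88/5, -5/3, 2⋅√7, 3⋅ℯ} × ℕ₀) ∪ ({-5/3, -7/8, 68/9} × {-5/7, -5/73, 8/9, 5, 37/2, √11})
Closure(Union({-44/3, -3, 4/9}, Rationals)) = Reals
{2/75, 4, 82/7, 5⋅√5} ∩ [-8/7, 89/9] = {2/75, 4}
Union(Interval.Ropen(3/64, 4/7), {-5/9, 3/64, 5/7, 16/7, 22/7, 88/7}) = Union({-5/9, 5/7, 16/7, 22/7, 88/7}, Interval.Ropen(3/64, 4/7))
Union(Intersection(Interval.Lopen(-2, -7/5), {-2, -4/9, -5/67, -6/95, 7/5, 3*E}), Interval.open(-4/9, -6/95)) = Interval.open(-4/9, -6/95)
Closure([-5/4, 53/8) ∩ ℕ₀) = {0, 1, …, 6}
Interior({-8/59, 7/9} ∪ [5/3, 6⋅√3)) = (5/3, 6⋅√3)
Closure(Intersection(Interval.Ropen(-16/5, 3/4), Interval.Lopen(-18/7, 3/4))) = Interval(-18/7, 3/4)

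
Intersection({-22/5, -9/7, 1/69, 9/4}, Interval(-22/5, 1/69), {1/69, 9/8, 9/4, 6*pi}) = {1/69}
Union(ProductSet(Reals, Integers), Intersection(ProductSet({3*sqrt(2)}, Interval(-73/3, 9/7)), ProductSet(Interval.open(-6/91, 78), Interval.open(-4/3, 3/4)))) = Union(ProductSet({3*sqrt(2)}, Interval.open(-4/3, 3/4)), ProductSet(Reals, Integers))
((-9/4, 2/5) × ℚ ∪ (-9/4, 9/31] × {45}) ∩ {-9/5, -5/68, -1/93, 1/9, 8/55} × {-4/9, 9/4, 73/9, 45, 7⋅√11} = {-9/5, -5/68, -1/93, 1/9, 8/55} × {-4/9, 9/4, 73/9, 45}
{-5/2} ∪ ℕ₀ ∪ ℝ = ℝ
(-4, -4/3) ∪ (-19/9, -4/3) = (-4, -4/3)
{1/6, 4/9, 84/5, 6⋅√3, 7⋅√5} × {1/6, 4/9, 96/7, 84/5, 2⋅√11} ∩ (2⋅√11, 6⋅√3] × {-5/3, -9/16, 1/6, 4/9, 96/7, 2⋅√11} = {6⋅√3} × {1/6, 4/9, 96/7, 2⋅√11}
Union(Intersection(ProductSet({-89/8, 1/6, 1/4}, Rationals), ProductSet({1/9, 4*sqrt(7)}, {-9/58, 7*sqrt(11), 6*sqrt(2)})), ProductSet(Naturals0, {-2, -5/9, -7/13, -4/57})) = ProductSet(Naturals0, {-2, -5/9, -7/13, -4/57})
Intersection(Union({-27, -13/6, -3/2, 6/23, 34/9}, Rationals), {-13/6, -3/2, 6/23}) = {-13/6, -3/2, 6/23}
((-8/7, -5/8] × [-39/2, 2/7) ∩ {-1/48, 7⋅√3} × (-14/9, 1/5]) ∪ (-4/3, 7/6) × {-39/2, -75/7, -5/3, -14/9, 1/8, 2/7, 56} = (-4/3, 7/6) × {-39/2, -75/7, -5/3, -14/9, 1/8, 2/7, 56}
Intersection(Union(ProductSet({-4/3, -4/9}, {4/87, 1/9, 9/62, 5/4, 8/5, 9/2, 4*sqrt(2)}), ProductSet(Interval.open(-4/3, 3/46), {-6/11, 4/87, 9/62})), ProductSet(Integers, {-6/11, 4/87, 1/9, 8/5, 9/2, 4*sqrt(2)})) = ProductSet(Range(-1, 1, 1), {-6/11, 4/87})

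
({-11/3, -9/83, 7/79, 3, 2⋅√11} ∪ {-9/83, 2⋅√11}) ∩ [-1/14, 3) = {7/79}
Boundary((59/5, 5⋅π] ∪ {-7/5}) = {-7/5, 59/5, 5⋅π}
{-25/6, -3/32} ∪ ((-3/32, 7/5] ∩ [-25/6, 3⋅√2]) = {-25/6} ∪ [-3/32, 7/5]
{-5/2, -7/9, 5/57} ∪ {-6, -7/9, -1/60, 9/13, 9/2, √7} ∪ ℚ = ℚ ∪ {√7}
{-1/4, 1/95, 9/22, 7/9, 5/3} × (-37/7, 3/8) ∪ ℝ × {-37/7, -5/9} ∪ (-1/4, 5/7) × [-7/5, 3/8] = (ℝ × {-37/7, -5/9}) ∪ ((-1/4, 5/7) × [-7/5, 3/8]) ∪ ({-1/4, 1/95, 9/22, 7/9, 5/3} × (-37/7, 3/8))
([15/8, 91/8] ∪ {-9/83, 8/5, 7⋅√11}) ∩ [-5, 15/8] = {-9/83, 8/5, 15/8}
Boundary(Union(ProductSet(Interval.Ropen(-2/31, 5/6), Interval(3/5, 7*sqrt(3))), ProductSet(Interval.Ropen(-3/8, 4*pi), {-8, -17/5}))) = Union(ProductSet({-2/31, 5/6}, Interval(3/5, 7*sqrt(3))), ProductSet(Interval(-3/8, 4*pi), {-8, -17/5}), ProductSet(Interval(-2/31, 5/6), {3/5, 7*sqrt(3)}))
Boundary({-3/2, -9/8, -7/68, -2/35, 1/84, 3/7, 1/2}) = {-3/2, -9/8, -7/68, -2/35, 1/84, 3/7, 1/2}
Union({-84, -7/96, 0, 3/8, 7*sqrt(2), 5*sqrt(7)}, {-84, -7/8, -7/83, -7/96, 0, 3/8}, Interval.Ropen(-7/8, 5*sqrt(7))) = Union({-84}, Interval(-7/8, 5*sqrt(7)))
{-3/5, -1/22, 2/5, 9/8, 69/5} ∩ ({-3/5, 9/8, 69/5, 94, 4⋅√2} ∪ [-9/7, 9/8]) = {-3/5, -1/22, 2/5, 9/8, 69/5}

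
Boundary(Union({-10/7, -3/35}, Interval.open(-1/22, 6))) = {-10/7, -3/35, -1/22, 6}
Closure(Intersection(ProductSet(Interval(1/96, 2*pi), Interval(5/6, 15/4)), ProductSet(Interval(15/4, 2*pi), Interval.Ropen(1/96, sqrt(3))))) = ProductSet(Interval(15/4, 2*pi), Interval(5/6, sqrt(3)))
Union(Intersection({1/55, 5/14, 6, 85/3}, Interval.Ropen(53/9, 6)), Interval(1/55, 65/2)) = Interval(1/55, 65/2)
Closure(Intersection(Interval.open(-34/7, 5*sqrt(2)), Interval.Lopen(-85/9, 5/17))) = Interval(-34/7, 5/17)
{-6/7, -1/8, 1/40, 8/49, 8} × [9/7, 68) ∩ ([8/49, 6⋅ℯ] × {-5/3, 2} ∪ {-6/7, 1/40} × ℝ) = ({8/49, 8} × {2}) ∪ ({-6/7, 1/40} × [9/7, 68))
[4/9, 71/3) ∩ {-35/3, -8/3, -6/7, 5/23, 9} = {9}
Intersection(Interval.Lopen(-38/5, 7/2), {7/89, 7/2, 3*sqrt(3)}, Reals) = {7/89, 7/2}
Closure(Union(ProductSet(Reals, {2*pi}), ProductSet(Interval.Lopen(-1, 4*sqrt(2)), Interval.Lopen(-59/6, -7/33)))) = Union(ProductSet({-1, 4*sqrt(2)}, Interval(-59/6, -7/33)), ProductSet(Interval(-1, 4*sqrt(2)), {-59/6, -7/33}), ProductSet(Interval.Lopen(-1, 4*sqrt(2)), Interval.Lopen(-59/6, -7/33)), ProductSet(Reals, {2*pi}))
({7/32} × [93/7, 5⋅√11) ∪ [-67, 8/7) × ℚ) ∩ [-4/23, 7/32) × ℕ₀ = [-4/23, 7/32) × ℕ₀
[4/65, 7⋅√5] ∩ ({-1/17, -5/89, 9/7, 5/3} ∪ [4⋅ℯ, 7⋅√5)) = {9/7, 5/3} ∪ [4⋅ℯ, 7⋅√5)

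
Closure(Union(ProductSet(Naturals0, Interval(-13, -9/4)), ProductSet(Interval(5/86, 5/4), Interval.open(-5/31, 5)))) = Union(ProductSet(Interval(5/86, 5/4), Interval(-5/31, 5)), ProductSet(Union(Complement(Naturals0, Interval.open(5/86, 5/4)), Naturals0), Interval(-13, -9/4)))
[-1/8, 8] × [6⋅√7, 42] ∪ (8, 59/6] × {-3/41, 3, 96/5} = ((8, 59/6] × {-3/41, 3, 96/5}) ∪ ([-1/8, 8] × [6⋅√7, 42])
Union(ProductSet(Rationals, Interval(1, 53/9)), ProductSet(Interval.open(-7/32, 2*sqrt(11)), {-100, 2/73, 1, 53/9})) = Union(ProductSet(Interval.open(-7/32, 2*sqrt(11)), {-100, 2/73, 1, 53/9}), ProductSet(Rationals, Interval(1, 53/9)))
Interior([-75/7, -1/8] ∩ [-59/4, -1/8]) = (-75/7, -1/8)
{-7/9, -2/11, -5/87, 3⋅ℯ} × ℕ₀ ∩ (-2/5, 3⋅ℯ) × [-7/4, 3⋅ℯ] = {-2/11, -5/87} × {0, 1, …, 8}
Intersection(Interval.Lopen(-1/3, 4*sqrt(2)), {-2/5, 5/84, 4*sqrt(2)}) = {5/84, 4*sqrt(2)}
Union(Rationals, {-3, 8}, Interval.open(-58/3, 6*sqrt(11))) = Union(Interval.Ropen(-58/3, 6*sqrt(11)), Rationals)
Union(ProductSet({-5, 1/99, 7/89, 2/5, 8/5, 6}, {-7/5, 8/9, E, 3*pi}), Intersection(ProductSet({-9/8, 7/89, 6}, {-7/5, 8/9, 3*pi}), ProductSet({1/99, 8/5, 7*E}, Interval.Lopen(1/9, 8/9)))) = ProductSet({-5, 1/99, 7/89, 2/5, 8/5, 6}, {-7/5, 8/9, E, 3*pi})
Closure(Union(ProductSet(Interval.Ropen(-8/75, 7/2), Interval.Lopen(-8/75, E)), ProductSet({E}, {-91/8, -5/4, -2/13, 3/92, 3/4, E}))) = Union(ProductSet({E}, {-91/8, -5/4, -2/13, 3/92, 3/4, E}), ProductSet({-8/75, 7/2}, Interval(-8/75, E)), ProductSet(Interval(-8/75, 7/2), {-8/75, E}), ProductSet(Interval.Ropen(-8/75, 7/2), Interval.Lopen(-8/75, E)))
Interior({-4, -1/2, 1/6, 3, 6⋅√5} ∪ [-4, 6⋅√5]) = (-4, 6⋅√5)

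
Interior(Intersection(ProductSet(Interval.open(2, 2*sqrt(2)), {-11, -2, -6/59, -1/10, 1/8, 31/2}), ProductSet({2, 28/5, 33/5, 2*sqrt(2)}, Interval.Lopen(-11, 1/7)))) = EmptySet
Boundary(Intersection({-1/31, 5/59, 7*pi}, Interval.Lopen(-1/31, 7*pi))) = {5/59, 7*pi}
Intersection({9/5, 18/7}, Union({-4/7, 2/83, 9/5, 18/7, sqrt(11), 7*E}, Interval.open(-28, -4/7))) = {9/5, 18/7}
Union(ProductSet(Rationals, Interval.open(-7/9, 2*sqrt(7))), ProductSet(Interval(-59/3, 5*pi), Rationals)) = Union(ProductSet(Interval(-59/3, 5*pi), Rationals), ProductSet(Rationals, Interval.open(-7/9, 2*sqrt(7))))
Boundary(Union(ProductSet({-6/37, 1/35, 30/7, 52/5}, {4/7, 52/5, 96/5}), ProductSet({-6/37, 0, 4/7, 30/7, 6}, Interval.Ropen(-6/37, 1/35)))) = Union(ProductSet({-6/37, 1/35, 30/7, 52/5}, {4/7, 52/5, 96/5}), ProductSet({-6/37, 0, 4/7, 30/7, 6}, Interval(-6/37, 1/35)))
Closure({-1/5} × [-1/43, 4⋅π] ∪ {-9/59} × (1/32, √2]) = ({-1/5} × [-1/43, 4⋅π]) ∪ ({-9/59} × [1/32, √2])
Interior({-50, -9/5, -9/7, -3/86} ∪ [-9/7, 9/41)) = (-9/7, 9/41)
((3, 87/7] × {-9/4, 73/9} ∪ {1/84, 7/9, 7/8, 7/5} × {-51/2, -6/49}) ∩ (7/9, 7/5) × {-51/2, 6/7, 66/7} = {7/8} × {-51/2}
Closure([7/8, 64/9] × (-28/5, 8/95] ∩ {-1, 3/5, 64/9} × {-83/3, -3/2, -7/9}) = {64/9} × {-3/2, -7/9}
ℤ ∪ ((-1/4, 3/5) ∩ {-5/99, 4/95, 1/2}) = ℤ ∪ {-5/99, 4/95, 1/2}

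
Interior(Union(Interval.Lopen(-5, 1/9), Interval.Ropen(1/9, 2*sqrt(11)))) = Interval.open(-5, 2*sqrt(11))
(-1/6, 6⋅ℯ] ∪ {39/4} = (-1/6, 6⋅ℯ]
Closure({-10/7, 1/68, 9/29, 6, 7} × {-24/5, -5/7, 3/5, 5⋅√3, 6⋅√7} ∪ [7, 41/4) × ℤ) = ([7, 41/4] × ℤ) ∪ ({-10/7, 1/68, 9/29, 6, 7} × {-24/5, -5/7, 3/5, 5⋅√3, 6⋅√7})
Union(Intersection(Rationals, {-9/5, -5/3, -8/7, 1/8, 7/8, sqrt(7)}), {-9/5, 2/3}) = {-9/5, -5/3, -8/7, 1/8, 2/3, 7/8}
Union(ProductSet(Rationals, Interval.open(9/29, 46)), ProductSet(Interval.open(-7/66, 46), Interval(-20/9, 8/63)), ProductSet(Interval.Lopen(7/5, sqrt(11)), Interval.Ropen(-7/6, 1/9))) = Union(ProductSet(Interval.open(-7/66, 46), Interval(-20/9, 8/63)), ProductSet(Rationals, Interval.open(9/29, 46)))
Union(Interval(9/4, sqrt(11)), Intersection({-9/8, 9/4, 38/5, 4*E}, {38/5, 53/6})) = Union({38/5}, Interval(9/4, sqrt(11)))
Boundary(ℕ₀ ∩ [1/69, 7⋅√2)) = {1, 2, …, 9}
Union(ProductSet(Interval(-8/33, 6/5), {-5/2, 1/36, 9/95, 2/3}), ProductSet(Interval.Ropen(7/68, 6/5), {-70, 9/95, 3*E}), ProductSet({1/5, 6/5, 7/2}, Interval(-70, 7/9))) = Union(ProductSet({1/5, 6/5, 7/2}, Interval(-70, 7/9)), ProductSet(Interval(-8/33, 6/5), {-5/2, 1/36, 9/95, 2/3}), ProductSet(Interval.Ropen(7/68, 6/5), {-70, 9/95, 3*E}))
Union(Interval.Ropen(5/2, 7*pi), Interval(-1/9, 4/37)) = Union(Interval(-1/9, 4/37), Interval.Ropen(5/2, 7*pi))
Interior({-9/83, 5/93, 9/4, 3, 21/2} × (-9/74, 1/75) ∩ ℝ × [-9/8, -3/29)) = ∅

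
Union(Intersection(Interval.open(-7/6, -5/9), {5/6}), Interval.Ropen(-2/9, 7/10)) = Interval.Ropen(-2/9, 7/10)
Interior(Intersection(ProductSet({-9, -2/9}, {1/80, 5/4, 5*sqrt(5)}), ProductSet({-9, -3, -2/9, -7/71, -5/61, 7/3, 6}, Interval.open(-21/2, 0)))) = EmptySet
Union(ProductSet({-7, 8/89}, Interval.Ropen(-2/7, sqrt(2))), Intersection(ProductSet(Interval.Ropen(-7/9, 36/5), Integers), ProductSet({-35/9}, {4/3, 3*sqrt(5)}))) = ProductSet({-7, 8/89}, Interval.Ropen(-2/7, sqrt(2)))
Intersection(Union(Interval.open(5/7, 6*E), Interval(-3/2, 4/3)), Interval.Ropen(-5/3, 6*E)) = Interval.Ropen(-3/2, 6*E)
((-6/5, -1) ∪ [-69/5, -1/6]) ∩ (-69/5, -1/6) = (-69/5, -1/6)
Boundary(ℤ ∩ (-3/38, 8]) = {0, 1, …, 8}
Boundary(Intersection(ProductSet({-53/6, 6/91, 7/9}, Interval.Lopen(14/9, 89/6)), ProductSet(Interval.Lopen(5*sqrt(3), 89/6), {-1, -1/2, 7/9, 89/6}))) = EmptySet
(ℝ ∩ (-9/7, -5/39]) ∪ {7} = (-9/7, -5/39] ∪ {7}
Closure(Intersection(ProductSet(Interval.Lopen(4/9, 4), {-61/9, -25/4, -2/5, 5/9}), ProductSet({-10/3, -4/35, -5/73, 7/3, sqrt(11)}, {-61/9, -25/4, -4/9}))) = ProductSet({7/3, sqrt(11)}, {-61/9, -25/4})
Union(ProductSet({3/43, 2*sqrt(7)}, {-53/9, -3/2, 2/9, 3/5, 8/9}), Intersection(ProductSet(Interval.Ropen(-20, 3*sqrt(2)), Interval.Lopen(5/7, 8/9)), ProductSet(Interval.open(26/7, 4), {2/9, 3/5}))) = ProductSet({3/43, 2*sqrt(7)}, {-53/9, -3/2, 2/9, 3/5, 8/9})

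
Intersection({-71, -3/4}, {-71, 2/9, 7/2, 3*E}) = {-71}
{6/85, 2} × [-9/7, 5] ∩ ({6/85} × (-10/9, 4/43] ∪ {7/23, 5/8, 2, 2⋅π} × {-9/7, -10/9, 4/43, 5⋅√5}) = ({2} × {-9/7, -10/9, 4/43}) ∪ ({6/85} × (-10/9, 4/43])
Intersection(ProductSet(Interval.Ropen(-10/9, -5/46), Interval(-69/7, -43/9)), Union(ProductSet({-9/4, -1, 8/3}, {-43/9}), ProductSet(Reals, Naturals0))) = ProductSet({-1}, {-43/9})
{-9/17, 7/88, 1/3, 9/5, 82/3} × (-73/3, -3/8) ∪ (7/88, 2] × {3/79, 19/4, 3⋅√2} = ({-9/17, 7/88, 1/3, 9/5, 82/3} × (-73/3, -3/8)) ∪ ((7/88, 2] × {3/79, 19/4, 3⋅√2})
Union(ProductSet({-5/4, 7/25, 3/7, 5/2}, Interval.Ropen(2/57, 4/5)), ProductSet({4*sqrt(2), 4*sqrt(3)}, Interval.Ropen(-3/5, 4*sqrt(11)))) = Union(ProductSet({4*sqrt(2), 4*sqrt(3)}, Interval.Ropen(-3/5, 4*sqrt(11))), ProductSet({-5/4, 7/25, 3/7, 5/2}, Interval.Ropen(2/57, 4/5)))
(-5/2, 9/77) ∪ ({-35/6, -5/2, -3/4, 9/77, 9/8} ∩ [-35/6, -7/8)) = {-35/6} ∪ [-5/2, 9/77)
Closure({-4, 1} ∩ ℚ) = {-4, 1}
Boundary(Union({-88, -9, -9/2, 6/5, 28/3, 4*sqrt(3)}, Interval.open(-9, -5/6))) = {-88, -9, -5/6, 6/5, 28/3, 4*sqrt(3)}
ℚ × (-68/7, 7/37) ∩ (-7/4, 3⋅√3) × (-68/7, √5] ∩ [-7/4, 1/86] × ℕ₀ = (ℚ ∩ (-7/4, 1/86]) × {0}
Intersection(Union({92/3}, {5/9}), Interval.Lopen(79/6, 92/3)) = {92/3}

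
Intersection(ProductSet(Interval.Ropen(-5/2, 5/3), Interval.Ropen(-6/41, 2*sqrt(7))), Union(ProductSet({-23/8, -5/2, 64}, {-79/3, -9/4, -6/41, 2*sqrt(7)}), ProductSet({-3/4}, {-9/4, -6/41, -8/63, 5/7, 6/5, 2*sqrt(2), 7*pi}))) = Union(ProductSet({-5/2}, {-6/41}), ProductSet({-3/4}, {-6/41, -8/63, 5/7, 6/5, 2*sqrt(2)}))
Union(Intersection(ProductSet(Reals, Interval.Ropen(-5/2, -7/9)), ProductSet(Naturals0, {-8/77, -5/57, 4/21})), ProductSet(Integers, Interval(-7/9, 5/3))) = ProductSet(Integers, Interval(-7/9, 5/3))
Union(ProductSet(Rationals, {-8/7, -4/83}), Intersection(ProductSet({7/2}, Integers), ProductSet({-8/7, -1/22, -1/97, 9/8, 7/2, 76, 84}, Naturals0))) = Union(ProductSet({7/2}, Naturals0), ProductSet(Rationals, {-8/7, -4/83}))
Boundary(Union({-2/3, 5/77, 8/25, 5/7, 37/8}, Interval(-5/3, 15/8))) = {-5/3, 15/8, 37/8}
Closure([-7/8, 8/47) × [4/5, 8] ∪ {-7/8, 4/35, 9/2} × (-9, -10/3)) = ({-7/8, 4/35, 9/2} × [-9, -10/3]) ∪ ([-7/8, 8/47] × [4/5, 8])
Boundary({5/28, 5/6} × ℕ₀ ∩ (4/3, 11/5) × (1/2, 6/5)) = ∅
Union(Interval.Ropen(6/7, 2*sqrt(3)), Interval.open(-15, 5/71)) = Union(Interval.open(-15, 5/71), Interval.Ropen(6/7, 2*sqrt(3)))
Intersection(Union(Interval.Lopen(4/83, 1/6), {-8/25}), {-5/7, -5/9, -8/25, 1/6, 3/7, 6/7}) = {-8/25, 1/6}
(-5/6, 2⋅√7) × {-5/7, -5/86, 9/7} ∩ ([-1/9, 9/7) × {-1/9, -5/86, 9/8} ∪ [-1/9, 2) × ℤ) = [-1/9, 9/7) × {-5/86}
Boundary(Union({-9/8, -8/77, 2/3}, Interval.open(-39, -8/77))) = {-39, -8/77, 2/3}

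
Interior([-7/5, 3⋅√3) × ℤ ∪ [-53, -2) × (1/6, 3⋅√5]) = (-53, -2) × ((1/6, 3⋅√5) ∪ ((1/6, 3⋅√5) \ ℤ))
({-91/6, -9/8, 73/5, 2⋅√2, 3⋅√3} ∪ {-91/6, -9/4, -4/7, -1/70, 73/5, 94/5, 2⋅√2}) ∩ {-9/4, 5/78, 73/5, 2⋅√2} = {-9/4, 73/5, 2⋅√2}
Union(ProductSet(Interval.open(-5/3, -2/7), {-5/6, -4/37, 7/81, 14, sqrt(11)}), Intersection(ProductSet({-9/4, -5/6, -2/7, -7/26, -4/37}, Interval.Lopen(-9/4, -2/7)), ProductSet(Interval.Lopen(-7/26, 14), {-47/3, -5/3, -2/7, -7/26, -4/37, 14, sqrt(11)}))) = Union(ProductSet({-4/37}, {-5/3, -2/7}), ProductSet(Interval.open(-5/3, -2/7), {-5/6, -4/37, 7/81, 14, sqrt(11)}))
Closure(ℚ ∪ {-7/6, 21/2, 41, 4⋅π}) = ℝ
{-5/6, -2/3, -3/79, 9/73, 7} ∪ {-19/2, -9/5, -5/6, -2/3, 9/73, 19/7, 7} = {-19/2, -9/5, -5/6, -2/3, -3/79, 9/73, 19/7, 7}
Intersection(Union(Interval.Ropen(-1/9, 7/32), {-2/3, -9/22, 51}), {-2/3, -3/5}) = {-2/3}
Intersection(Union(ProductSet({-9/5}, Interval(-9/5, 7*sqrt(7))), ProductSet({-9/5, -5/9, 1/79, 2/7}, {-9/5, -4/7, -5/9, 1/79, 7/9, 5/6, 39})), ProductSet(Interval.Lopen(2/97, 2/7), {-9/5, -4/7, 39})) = ProductSet({2/7}, {-9/5, -4/7, 39})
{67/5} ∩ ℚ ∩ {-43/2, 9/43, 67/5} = {67/5}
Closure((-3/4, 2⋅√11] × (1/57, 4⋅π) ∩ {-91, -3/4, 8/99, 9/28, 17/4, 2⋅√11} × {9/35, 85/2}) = {8/99, 9/28, 17/4, 2⋅√11} × {9/35}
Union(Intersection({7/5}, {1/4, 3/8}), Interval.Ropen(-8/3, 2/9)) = Interval.Ropen(-8/3, 2/9)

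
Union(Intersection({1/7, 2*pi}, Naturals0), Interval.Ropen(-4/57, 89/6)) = Interval.Ropen(-4/57, 89/6)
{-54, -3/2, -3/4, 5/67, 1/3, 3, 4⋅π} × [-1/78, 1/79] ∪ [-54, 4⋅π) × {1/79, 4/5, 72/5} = ([-54, 4⋅π) × {1/79, 4/5, 72/5}) ∪ ({-54, -3/2, -3/4, 5/67, 1/3, 3, 4⋅π} × [-1/78, 1/79])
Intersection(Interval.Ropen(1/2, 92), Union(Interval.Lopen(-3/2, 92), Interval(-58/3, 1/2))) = Interval.Ropen(1/2, 92)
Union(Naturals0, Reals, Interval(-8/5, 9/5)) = Interval(-oo, oo)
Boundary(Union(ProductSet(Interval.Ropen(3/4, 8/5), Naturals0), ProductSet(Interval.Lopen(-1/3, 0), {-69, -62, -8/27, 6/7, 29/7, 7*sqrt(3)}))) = Union(ProductSet(Interval(-1/3, 0), {-69, -62, -8/27, 6/7, 29/7, 7*sqrt(3)}), ProductSet(Interval(3/4, 8/5), Naturals0))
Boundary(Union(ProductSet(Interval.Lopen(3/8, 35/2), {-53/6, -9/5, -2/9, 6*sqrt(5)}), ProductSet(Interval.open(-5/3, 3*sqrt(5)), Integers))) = Union(ProductSet(Interval(-5/3, 3*sqrt(5)), Integers), ProductSet(Interval(3/8, 35/2), {-53/6, -9/5, -2/9, 6*sqrt(5)}))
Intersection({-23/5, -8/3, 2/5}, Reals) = {-23/5, -8/3, 2/5}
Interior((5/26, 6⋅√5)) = (5/26, 6⋅√5)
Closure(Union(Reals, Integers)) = Reals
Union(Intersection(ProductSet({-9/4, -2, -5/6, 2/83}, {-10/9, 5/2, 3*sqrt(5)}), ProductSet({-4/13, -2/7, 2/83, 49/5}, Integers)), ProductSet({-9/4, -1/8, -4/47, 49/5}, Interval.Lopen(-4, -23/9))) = ProductSet({-9/4, -1/8, -4/47, 49/5}, Interval.Lopen(-4, -23/9))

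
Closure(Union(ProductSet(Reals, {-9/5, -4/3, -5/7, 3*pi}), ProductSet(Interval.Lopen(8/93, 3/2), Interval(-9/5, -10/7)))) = Union(ProductSet(Interval(8/93, 3/2), Interval(-9/5, -10/7)), ProductSet(Reals, {-9/5, -4/3, -5/7, 3*pi}))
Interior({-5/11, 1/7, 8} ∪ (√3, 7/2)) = (√3, 7/2)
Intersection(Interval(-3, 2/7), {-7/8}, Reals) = {-7/8}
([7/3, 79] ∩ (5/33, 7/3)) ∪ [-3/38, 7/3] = [-3/38, 7/3]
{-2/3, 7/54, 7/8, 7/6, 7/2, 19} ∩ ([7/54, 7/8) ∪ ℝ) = {-2/3, 7/54, 7/8, 7/6, 7/2, 19}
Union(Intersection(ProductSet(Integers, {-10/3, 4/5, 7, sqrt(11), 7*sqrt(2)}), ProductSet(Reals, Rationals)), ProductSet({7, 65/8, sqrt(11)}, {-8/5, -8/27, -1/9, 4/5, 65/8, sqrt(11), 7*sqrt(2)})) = Union(ProductSet({7, 65/8, sqrt(11)}, {-8/5, -8/27, -1/9, 4/5, 65/8, sqrt(11), 7*sqrt(2)}), ProductSet(Integers, {-10/3, 4/5, 7}))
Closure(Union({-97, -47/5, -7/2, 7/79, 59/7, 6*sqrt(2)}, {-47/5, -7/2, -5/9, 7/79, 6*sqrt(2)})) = {-97, -47/5, -7/2, -5/9, 7/79, 59/7, 6*sqrt(2)}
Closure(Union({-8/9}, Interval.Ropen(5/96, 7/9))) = Union({-8/9}, Interval(5/96, 7/9))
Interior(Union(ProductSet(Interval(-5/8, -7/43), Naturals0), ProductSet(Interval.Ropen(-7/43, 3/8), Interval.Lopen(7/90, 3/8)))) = ProductSet(Interval.open(-7/43, 3/8), Interval.open(7/90, 3/8))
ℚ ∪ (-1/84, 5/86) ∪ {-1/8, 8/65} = ℚ ∪ [-1/84, 5/86]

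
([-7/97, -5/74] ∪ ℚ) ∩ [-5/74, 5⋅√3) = ℚ ∩ [-5/74, 5⋅√3)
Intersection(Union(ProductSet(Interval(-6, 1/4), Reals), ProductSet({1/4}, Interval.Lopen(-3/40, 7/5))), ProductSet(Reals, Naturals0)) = ProductSet(Interval(-6, 1/4), Naturals0)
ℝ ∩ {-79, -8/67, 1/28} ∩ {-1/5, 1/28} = {1/28}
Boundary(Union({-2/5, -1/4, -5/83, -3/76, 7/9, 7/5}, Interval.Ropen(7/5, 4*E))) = {-2/5, -1/4, -5/83, -3/76, 7/9, 7/5, 4*E}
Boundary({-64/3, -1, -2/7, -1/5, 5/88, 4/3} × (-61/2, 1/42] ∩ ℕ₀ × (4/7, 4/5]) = ∅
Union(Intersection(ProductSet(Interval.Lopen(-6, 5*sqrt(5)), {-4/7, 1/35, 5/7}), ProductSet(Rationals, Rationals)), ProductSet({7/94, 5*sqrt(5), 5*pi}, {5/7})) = Union(ProductSet({7/94, 5*sqrt(5), 5*pi}, {5/7}), ProductSet(Intersection(Interval.Lopen(-6, 5*sqrt(5)), Rationals), {-4/7, 1/35, 5/7}))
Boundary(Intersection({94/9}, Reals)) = {94/9}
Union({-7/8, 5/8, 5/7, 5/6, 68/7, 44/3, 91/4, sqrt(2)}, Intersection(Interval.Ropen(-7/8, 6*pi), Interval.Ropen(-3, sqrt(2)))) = Union({68/7, 44/3, 91/4}, Interval(-7/8, sqrt(2)))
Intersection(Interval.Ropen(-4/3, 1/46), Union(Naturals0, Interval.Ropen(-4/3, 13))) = Union(Interval.Ropen(-4/3, 1/46), Range(0, 1, 1))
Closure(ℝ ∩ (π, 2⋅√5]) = [π, 2⋅√5]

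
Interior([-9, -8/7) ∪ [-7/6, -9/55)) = (-9, -9/55)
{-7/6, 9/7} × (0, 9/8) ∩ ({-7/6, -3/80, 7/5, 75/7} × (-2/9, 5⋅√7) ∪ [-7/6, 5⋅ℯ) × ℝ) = {-7/6, 9/7} × (0, 9/8)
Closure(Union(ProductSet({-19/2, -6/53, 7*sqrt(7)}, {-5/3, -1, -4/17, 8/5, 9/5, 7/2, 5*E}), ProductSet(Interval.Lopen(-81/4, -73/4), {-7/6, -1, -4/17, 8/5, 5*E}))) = Union(ProductSet({-19/2, -6/53, 7*sqrt(7)}, {-5/3, -1, -4/17, 8/5, 9/5, 7/2, 5*E}), ProductSet(Interval(-81/4, -73/4), {-7/6, -1, -4/17, 8/5, 5*E}))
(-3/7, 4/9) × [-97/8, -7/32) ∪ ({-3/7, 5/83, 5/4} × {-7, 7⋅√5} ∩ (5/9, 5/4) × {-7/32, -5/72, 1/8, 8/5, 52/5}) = (-3/7, 4/9) × [-97/8, -7/32)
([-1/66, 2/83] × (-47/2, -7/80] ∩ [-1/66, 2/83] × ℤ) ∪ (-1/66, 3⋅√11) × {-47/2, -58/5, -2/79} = ([-1/66, 2/83] × {-23, -22, …, -1}) ∪ ((-1/66, 3⋅√11) × {-47/2, -58/5, -2/79})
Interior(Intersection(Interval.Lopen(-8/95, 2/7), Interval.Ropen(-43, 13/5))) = Interval.open(-8/95, 2/7)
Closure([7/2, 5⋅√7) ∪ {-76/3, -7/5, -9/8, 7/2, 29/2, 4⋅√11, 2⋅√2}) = {-76/3, -7/5, -9/8, 29/2, 4⋅√11, 2⋅√2} ∪ [7/2, 5⋅√7]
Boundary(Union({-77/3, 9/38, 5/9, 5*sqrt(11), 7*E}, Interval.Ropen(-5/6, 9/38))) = {-77/3, -5/6, 9/38, 5/9, 5*sqrt(11), 7*E}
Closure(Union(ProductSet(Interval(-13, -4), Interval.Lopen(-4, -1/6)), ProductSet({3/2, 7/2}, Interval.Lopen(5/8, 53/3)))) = Union(ProductSet({3/2, 7/2}, Interval(5/8, 53/3)), ProductSet(Interval(-13, -4), Interval(-4, -1/6)))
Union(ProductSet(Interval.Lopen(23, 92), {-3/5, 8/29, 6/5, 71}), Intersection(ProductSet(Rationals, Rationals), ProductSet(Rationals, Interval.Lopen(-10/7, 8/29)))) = Union(ProductSet(Interval.Lopen(23, 92), {-3/5, 8/29, 6/5, 71}), ProductSet(Rationals, Intersection(Interval.Lopen(-10/7, 8/29), Rationals)))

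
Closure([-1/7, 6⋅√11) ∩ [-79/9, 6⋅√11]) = [-1/7, 6⋅√11]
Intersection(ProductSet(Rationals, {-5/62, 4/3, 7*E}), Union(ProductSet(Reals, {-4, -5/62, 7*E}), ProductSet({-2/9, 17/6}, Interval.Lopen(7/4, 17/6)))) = ProductSet(Rationals, {-5/62, 7*E})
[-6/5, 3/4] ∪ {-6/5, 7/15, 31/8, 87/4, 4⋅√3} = [-6/5, 3/4] ∪ {31/8, 87/4, 4⋅√3}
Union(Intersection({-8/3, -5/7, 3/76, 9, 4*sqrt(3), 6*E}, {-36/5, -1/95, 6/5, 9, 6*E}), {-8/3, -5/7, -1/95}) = {-8/3, -5/7, -1/95, 9, 6*E}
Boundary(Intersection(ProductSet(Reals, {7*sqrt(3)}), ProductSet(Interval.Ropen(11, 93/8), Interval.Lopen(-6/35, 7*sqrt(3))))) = ProductSet(Interval(11, 93/8), {7*sqrt(3)})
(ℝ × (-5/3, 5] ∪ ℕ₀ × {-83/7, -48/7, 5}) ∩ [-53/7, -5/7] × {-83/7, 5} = [-53/7, -5/7] × {5}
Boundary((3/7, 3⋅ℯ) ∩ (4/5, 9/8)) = {4/5, 9/8}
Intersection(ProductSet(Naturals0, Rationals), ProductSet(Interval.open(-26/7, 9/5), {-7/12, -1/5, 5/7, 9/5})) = ProductSet(Range(0, 2, 1), {-7/12, -1/5, 5/7, 9/5})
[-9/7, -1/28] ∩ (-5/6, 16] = (-5/6, -1/28]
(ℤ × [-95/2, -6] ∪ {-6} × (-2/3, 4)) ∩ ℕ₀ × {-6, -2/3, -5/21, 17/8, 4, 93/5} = ℕ₀ × {-6}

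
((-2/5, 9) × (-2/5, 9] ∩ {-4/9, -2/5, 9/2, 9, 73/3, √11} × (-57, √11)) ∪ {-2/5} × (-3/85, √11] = ({-2/5} × (-3/85, √11]) ∪ ({9/2, √11} × (-2/5, √11))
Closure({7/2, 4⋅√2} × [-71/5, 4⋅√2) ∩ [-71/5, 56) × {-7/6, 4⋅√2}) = {7/2, 4⋅√2} × {-7/6}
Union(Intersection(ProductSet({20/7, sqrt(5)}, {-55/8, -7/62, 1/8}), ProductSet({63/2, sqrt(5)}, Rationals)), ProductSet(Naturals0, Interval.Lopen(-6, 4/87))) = Union(ProductSet({sqrt(5)}, {-55/8, -7/62, 1/8}), ProductSet(Naturals0, Interval.Lopen(-6, 4/87)))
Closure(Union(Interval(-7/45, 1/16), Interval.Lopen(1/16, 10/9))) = Interval(-7/45, 10/9)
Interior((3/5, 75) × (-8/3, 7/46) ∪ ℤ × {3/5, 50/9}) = ((3/5, 75) ∪ ((3/5, 75) \ ℤ)) × (-8/3, 7/46)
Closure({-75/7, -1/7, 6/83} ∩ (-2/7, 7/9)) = {-1/7, 6/83}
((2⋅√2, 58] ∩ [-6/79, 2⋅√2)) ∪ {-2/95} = {-2/95}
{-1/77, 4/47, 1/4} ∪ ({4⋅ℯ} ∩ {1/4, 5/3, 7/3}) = {-1/77, 4/47, 1/4}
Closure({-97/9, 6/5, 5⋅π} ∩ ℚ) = {-97/9, 6/5}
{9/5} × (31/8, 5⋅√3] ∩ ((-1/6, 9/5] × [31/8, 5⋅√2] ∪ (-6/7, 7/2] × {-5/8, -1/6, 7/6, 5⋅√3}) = {9/5} × ((31/8, 5⋅√2] ∪ {5⋅√3})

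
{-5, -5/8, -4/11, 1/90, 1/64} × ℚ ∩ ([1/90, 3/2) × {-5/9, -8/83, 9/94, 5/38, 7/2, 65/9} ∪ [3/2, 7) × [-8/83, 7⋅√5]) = {1/90, 1/64} × {-5/9, -8/83, 9/94, 5/38, 7/2, 65/9}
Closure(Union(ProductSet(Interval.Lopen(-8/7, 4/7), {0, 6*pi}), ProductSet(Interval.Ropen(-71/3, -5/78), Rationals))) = Union(ProductSet(Interval(-71/3, -5/78), Reals), ProductSet(Interval(-8/7, 4/7), {0, 6*pi}))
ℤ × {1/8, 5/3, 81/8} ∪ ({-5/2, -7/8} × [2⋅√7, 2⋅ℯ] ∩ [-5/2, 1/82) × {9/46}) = ℤ × {1/8, 5/3, 81/8}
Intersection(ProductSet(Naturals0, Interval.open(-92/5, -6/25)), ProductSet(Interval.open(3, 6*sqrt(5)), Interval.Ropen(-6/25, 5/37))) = EmptySet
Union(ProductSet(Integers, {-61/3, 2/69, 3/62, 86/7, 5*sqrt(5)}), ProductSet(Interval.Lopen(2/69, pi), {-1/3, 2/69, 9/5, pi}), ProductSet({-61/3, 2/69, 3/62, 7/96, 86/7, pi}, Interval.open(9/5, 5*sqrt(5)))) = Union(ProductSet({-61/3, 2/69, 3/62, 7/96, 86/7, pi}, Interval.open(9/5, 5*sqrt(5))), ProductSet(Integers, {-61/3, 2/69, 3/62, 86/7, 5*sqrt(5)}), ProductSet(Interval.Lopen(2/69, pi), {-1/3, 2/69, 9/5, pi}))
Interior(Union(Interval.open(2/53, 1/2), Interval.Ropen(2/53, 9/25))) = Interval.open(2/53, 1/2)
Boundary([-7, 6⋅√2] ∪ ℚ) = (-∞, -7] ∪ [6⋅√2, ∞)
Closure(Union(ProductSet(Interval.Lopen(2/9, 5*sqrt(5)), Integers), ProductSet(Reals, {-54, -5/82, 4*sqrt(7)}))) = Union(ProductSet(Interval(2/9, 5*sqrt(5)), Integers), ProductSet(Reals, {-54, -5/82, 4*sqrt(7)}))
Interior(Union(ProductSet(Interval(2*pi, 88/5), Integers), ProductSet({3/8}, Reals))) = EmptySet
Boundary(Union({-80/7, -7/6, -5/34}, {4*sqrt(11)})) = {-80/7, -7/6, -5/34, 4*sqrt(11)}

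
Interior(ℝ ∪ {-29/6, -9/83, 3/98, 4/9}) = ℝ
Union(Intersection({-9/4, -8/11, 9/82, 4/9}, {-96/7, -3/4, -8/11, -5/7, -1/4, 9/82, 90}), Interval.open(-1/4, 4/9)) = Union({-8/11}, Interval.open(-1/4, 4/9))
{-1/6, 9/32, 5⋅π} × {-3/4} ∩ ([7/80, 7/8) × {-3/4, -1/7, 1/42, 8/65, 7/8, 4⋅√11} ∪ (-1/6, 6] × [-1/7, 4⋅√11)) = {9/32} × {-3/4}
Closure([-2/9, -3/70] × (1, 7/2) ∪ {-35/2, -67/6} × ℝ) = ({-35/2, -67/6} × ℝ) ∪ ([-2/9, -3/70] × [1, 7/2])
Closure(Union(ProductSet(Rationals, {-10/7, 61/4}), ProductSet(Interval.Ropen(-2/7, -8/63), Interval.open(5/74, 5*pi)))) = Union(ProductSet({-2/7, -8/63}, Interval(5/74, 5*pi)), ProductSet(Interval(-2/7, -8/63), {5/74, 5*pi}), ProductSet(Interval.Ropen(-2/7, -8/63), Interval.open(5/74, 5*pi)), ProductSet(Reals, {-10/7}), ProductSet(Union(Interval(-oo, -2/7), Interval(-8/63, oo), Rationals), {-10/7, 61/4}))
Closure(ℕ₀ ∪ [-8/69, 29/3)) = [-8/69, 29/3] ∪ ℕ₀ ∪ (ℕ₀ \ (-8/69, 29/3))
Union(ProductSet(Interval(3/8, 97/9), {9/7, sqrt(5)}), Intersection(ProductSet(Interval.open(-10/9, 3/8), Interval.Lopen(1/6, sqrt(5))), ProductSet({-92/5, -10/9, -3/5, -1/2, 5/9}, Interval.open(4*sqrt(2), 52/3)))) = ProductSet(Interval(3/8, 97/9), {9/7, sqrt(5)})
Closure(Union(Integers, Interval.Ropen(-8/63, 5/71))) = Union(Integers, Interval(-8/63, 5/71))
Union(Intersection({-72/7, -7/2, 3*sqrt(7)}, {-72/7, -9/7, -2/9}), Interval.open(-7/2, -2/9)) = Union({-72/7}, Interval.open(-7/2, -2/9))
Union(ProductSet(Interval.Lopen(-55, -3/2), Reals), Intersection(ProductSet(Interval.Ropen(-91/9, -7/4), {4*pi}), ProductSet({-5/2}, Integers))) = ProductSet(Interval.Lopen(-55, -3/2), Reals)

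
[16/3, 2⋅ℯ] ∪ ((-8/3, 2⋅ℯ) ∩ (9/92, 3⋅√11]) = (9/92, 2⋅ℯ]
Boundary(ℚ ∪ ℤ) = ℝ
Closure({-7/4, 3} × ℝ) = {-7/4, 3} × ℝ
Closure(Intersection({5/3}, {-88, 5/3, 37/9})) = {5/3}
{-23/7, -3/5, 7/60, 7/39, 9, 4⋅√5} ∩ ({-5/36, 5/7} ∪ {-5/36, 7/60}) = {7/60}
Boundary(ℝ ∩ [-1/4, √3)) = {-1/4, √3}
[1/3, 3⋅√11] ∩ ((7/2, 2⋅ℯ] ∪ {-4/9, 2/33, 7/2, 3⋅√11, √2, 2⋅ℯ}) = {3⋅√11, √2} ∪ [7/2, 2⋅ℯ]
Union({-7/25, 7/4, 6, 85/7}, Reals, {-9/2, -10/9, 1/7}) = Reals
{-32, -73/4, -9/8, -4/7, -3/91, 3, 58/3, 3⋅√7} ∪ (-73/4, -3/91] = {-32, 3, 58/3, 3⋅√7} ∪ [-73/4, -3/91]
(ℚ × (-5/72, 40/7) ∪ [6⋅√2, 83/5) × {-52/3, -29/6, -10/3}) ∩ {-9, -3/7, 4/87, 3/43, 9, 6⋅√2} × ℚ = ({9, 6⋅√2} × {-52/3, -29/6, -10/3}) ∪ ({-9, -3/7, 4/87, 3/43, 9} × (ℚ ∩ (-5/72, 40/7)))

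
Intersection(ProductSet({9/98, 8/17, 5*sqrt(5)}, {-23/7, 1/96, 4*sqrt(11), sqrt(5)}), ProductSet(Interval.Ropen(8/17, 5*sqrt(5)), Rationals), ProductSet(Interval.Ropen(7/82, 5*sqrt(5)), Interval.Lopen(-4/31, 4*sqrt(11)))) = ProductSet({8/17}, {1/96})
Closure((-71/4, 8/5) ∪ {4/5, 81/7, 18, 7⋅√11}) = [-71/4, 8/5] ∪ {81/7, 18, 7⋅√11}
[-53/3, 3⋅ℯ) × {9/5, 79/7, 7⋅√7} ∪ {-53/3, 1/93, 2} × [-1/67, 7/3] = ({-53/3, 1/93, 2} × [-1/67, 7/3]) ∪ ([-53/3, 3⋅ℯ) × {9/5, 79/7, 7⋅√7})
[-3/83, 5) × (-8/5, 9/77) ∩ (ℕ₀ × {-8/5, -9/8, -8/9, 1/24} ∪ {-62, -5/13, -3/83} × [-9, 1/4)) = ({-3/83} × (-8/5, 9/77)) ∪ ({0, 1, …, 4} × {-9/8, -8/9, 1/24})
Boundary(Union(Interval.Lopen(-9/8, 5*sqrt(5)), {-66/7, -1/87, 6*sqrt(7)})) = {-66/7, -9/8, 5*sqrt(5), 6*sqrt(7)}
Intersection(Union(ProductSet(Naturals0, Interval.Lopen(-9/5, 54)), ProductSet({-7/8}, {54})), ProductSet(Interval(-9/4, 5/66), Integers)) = Union(ProductSet({-7/8}, {54}), ProductSet(Range(0, 1, 1), Range(-1, 55, 1)))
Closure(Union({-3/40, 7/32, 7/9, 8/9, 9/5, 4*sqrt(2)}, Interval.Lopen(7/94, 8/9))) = Union({-3/40, 9/5, 4*sqrt(2)}, Interval(7/94, 8/9))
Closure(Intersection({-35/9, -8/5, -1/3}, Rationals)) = {-35/9, -8/5, -1/3}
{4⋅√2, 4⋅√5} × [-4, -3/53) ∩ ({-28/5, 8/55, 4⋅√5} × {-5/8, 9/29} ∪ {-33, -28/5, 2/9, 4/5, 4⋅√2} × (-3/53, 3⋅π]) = {4⋅√5} × {-5/8}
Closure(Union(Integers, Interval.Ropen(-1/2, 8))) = Union(Integers, Interval(-1/2, 8))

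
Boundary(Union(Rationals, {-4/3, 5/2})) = Reals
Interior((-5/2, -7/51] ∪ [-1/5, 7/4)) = (-5/2, 7/4)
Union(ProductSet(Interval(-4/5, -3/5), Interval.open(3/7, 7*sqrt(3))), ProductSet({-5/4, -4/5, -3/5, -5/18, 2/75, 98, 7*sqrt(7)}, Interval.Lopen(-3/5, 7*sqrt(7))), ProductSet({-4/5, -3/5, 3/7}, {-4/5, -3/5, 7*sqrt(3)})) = Union(ProductSet({-4/5, -3/5, 3/7}, {-4/5, -3/5, 7*sqrt(3)}), ProductSet({-5/4, -4/5, -3/5, -5/18, 2/75, 98, 7*sqrt(7)}, Interval.Lopen(-3/5, 7*sqrt(7))), ProductSet(Interval(-4/5, -3/5), Interval.open(3/7, 7*sqrt(3))))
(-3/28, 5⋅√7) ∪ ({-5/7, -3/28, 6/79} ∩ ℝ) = {-5/7} ∪ [-3/28, 5⋅√7)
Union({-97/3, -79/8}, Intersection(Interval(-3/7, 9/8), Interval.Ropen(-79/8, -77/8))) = {-97/3, -79/8}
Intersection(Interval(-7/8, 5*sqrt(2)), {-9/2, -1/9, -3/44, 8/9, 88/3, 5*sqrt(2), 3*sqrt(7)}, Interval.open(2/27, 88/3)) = {8/9, 5*sqrt(2)}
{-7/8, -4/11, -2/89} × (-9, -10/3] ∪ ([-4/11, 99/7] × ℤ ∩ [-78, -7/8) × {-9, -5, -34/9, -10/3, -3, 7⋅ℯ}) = {-7/8, -4/11, -2/89} × (-9, -10/3]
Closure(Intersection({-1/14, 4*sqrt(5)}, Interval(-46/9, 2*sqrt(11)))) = {-1/14}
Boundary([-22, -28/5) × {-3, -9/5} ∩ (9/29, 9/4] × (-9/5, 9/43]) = ∅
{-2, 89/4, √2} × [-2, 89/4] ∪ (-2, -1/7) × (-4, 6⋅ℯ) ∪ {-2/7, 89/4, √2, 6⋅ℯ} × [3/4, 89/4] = ({-2, 89/4, √2} × [-2, 89/4]) ∪ ((-2, -1/7) × (-4, 6⋅ℯ)) ∪ ({-2/7, 89/4, √2, 6⋅ℯ} × [3/4, 89/4])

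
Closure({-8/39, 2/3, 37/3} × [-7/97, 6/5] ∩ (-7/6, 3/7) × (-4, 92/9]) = {-8/39} × [-7/97, 6/5]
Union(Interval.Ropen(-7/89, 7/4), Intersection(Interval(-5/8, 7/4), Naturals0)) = Union(Interval.Ropen(-7/89, 7/4), Range(0, 2, 1))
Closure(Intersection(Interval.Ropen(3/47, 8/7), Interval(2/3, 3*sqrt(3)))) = Interval(2/3, 8/7)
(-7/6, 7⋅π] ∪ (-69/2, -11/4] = (-69/2, -11/4] ∪ (-7/6, 7⋅π]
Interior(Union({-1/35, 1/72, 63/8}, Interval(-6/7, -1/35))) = Interval.open(-6/7, -1/35)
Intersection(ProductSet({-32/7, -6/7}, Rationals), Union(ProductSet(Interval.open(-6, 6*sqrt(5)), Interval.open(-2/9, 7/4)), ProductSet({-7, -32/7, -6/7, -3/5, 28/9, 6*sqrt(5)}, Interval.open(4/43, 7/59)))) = ProductSet({-32/7, -6/7}, Intersection(Interval.open(-2/9, 7/4), Rationals))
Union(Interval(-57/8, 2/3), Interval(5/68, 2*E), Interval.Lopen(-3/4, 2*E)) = Interval(-57/8, 2*E)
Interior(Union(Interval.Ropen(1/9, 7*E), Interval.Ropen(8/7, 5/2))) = Interval.open(1/9, 7*E)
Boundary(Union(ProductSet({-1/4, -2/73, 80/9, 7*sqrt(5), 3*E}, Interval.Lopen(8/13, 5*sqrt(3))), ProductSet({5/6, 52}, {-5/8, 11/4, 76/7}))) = Union(ProductSet({5/6, 52}, {-5/8, 11/4, 76/7}), ProductSet({-1/4, -2/73, 80/9, 7*sqrt(5), 3*E}, Interval(8/13, 5*sqrt(3))))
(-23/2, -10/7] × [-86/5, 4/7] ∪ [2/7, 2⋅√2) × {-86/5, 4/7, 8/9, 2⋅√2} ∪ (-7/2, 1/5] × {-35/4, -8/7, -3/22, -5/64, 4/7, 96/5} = ((-23/2, -10/7] × [-86/5, 4/7]) ∪ ((-7/2, 1/5] × {-35/4, -8/7, -3/22, -5/64, 4/7, 96/5}) ∪ ([2/7, 2⋅√2) × {-86/5, 4/7, 8/9, 2⋅√2})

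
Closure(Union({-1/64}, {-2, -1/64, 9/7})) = {-2, -1/64, 9/7}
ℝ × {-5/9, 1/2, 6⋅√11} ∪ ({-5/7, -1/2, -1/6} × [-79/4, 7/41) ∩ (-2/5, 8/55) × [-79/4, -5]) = ({-1/6} × [-79/4, -5]) ∪ (ℝ × {-5/9, 1/2, 6⋅√11})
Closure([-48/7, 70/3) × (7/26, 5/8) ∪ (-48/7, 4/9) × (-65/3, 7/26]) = ({-48/7, 4/9} × [-65/3, 7/26]) ∪ ({-48/7, 70/3} × [7/26, 5/8]) ∪ ([-48/7, 4/9] × {-65/3, 7/26}) ∪ ([-48/7, 70/3] × {7/26, 5/8}) ∪ ((-48/7, 4/9) × (-65/3, 7/26]) ∪ ([-48/7, 70/3) × (7/26, 5/8))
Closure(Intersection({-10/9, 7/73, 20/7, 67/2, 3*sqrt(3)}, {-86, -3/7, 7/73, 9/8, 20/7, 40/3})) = {7/73, 20/7}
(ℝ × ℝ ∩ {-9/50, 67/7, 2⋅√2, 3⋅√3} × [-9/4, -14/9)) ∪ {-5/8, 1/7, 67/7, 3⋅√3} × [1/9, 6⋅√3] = ({-5/8, 1/7, 67/7, 3⋅√3} × [1/9, 6⋅√3]) ∪ ({-9/50, 67/7, 2⋅√2, 3⋅√3} × [-9/4, -14/9))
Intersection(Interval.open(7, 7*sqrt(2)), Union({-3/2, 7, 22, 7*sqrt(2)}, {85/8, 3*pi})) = {3*pi}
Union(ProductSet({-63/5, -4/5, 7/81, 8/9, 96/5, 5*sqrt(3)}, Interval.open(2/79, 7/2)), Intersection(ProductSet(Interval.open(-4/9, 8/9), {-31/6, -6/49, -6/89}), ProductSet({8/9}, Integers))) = ProductSet({-63/5, -4/5, 7/81, 8/9, 96/5, 5*sqrt(3)}, Interval.open(2/79, 7/2))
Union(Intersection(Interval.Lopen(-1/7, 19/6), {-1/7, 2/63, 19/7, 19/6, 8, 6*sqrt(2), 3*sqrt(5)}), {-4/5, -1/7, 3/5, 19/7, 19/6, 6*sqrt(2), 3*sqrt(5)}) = {-4/5, -1/7, 2/63, 3/5, 19/7, 19/6, 6*sqrt(2), 3*sqrt(5)}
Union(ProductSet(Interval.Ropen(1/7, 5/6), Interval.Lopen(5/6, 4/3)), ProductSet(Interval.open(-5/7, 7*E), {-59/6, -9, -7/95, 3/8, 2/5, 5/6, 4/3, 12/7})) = Union(ProductSet(Interval.open(-5/7, 7*E), {-59/6, -9, -7/95, 3/8, 2/5, 5/6, 4/3, 12/7}), ProductSet(Interval.Ropen(1/7, 5/6), Interval.Lopen(5/6, 4/3)))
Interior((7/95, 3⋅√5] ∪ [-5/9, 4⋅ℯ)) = (-5/9, 4⋅ℯ)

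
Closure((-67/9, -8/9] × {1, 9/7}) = [-67/9, -8/9] × {1, 9/7}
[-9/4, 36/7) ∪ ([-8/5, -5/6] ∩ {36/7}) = [-9/4, 36/7)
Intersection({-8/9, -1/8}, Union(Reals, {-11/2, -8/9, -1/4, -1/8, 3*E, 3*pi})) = {-8/9, -1/8}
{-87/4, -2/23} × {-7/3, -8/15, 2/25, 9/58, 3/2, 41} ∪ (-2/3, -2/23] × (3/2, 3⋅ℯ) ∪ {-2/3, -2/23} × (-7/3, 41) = ({-2/3, -2/23} × (-7/3, 41)) ∪ ({-87/4, -2/23} × {-7/3, -8/15, 2/25, 9/58, 3/2, 41}) ∪ ((-2/3, -2/23] × (3/2, 3⋅ℯ))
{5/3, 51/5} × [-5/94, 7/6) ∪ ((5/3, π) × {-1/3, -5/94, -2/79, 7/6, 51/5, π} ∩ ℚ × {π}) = ({5/3, 51/5} × [-5/94, 7/6)) ∪ ((ℚ ∩ (5/3, π)) × {π})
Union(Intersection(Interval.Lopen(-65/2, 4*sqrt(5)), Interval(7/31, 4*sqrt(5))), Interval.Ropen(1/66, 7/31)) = Interval(1/66, 4*sqrt(5))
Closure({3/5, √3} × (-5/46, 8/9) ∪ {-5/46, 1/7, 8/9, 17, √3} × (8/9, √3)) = ({3/5, √3} × [-5/46, 8/9]) ∪ ({-5/46, 1/7, 8/9, 17, √3} × [8/9, √3])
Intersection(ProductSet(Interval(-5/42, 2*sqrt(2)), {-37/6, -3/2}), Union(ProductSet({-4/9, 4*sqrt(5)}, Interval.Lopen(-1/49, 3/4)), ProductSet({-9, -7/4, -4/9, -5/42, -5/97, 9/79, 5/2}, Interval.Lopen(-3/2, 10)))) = EmptySet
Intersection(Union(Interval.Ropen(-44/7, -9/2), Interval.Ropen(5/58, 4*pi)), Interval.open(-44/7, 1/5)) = Union(Interval.open(-44/7, -9/2), Interval.Ropen(5/58, 1/5))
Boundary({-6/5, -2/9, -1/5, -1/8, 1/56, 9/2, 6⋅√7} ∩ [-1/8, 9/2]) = {-1/8, 1/56, 9/2}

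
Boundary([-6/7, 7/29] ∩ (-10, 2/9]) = {-6/7, 2/9}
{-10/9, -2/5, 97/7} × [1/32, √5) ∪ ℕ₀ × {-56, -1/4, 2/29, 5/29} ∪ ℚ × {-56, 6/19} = (ℚ × {-56, 6/19}) ∪ (ℕ₀ × {-56, -1/4, 2/29, 5/29}) ∪ ({-10/9, -2/5, 97/7} × [1/32, √5))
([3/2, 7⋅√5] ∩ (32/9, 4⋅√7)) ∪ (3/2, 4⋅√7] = (3/2, 4⋅√7]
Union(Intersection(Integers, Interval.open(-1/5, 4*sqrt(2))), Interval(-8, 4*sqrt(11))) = Union(Interval(-8, 4*sqrt(11)), Range(0, 6, 1))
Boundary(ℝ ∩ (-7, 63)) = {-7, 63}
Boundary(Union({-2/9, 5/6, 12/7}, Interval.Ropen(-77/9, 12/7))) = {-77/9, 12/7}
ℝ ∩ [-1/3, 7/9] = [-1/3, 7/9]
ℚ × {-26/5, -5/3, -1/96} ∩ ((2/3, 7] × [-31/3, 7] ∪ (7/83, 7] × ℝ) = (ℚ ∩ (7/83, 7]) × {-26/5, -5/3, -1/96}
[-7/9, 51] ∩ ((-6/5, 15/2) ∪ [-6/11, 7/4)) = [-7/9, 15/2)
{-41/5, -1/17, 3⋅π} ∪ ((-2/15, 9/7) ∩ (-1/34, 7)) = {-41/5, -1/17, 3⋅π} ∪ (-1/34, 9/7)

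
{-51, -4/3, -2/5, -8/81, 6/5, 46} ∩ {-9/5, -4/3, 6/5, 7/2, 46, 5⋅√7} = {-4/3, 6/5, 46}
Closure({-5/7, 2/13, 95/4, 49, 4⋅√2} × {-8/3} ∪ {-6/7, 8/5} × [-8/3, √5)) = ({-6/7, 8/5} × [-8/3, √5]) ∪ ({-5/7, 2/13, 95/4, 49, 4⋅√2} × {-8/3})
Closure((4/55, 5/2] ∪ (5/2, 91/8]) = [4/55, 91/8]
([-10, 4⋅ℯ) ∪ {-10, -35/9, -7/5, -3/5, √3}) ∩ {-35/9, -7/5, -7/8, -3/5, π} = {-35/9, -7/5, -7/8, -3/5, π}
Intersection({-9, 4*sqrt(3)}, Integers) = {-9}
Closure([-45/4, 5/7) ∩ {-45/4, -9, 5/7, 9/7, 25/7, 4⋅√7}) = {-45/4, -9}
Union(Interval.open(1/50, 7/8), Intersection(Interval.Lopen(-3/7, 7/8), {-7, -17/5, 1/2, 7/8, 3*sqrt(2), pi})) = Interval.Lopen(1/50, 7/8)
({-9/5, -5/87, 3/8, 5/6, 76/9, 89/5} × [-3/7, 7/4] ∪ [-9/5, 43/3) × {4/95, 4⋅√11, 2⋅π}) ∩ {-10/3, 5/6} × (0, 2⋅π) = {5/6} × (0, 7/4]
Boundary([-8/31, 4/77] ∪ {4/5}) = {-8/31, 4/77, 4/5}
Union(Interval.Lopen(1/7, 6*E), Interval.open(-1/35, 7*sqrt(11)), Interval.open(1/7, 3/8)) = Interval.open(-1/35, 7*sqrt(11))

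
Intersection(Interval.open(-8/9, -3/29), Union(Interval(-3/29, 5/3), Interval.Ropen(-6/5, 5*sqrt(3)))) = Interval.open(-8/9, -3/29)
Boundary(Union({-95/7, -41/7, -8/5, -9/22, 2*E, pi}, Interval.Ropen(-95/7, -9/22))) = {-95/7, -9/22, 2*E, pi}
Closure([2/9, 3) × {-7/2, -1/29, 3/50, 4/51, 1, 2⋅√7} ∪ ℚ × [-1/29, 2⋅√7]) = (ℝ × [-1/29, 2⋅√7]) ∪ ([2/9, 3] × {-7/2, -1/29, 3/50, 4/51, 1, 2⋅√7})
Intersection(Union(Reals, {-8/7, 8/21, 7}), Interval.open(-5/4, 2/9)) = Interval.open(-5/4, 2/9)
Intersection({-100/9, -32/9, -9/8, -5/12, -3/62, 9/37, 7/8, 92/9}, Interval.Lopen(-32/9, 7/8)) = {-9/8, -5/12, -3/62, 9/37, 7/8}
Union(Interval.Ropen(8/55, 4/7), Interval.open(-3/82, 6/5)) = Interval.open(-3/82, 6/5)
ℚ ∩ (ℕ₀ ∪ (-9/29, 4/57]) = ℕ₀ ∪ (ℚ ∩ (-9/29, 4/57])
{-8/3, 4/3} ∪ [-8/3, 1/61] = [-8/3, 1/61] ∪ {4/3}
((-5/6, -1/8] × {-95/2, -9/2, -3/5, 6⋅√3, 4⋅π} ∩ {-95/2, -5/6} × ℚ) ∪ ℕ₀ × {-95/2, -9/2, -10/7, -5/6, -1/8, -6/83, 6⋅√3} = ℕ₀ × {-95/2, -9/2, -10/7, -5/6, -1/8, -6/83, 6⋅√3}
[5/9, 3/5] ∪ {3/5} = [5/9, 3/5]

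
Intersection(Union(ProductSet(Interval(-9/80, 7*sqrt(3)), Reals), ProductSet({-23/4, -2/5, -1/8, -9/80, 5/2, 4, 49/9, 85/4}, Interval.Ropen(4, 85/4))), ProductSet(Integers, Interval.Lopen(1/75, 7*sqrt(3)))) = ProductSet(Range(0, 13, 1), Interval.Lopen(1/75, 7*sqrt(3)))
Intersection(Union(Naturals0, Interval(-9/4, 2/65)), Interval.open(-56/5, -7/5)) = Interval.Ropen(-9/4, -7/5)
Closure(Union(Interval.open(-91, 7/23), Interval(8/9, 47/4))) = Union(Interval(-91, 7/23), Interval(8/9, 47/4))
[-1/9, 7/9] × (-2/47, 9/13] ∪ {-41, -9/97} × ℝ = ({-41, -9/97} × ℝ) ∪ ([-1/9, 7/9] × (-2/47, 9/13])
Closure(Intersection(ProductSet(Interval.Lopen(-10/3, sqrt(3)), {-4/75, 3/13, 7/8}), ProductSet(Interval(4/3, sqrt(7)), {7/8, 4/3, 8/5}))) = ProductSet(Interval(4/3, sqrt(3)), {7/8})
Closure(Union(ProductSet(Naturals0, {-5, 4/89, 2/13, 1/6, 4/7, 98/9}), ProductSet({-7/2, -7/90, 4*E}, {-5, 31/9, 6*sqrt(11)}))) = Union(ProductSet({-7/2, -7/90, 4*E}, {-5, 31/9, 6*sqrt(11)}), ProductSet(Naturals0, {-5, 4/89, 2/13, 1/6, 4/7, 98/9}))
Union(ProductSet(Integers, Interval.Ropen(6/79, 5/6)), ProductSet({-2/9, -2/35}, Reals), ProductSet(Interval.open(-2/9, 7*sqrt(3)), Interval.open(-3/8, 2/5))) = Union(ProductSet({-2/9, -2/35}, Reals), ProductSet(Integers, Interval.Ropen(6/79, 5/6)), ProductSet(Interval.open(-2/9, 7*sqrt(3)), Interval.open(-3/8, 2/5)))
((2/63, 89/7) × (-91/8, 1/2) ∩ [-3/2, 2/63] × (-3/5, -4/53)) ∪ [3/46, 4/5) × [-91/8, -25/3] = [3/46, 4/5) × [-91/8, -25/3]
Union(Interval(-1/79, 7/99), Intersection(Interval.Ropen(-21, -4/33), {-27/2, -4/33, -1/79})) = Union({-27/2}, Interval(-1/79, 7/99))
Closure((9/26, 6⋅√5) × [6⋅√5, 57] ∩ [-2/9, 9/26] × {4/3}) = ∅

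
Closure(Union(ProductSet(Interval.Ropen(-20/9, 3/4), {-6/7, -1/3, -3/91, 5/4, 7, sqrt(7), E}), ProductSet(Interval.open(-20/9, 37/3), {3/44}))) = Union(ProductSet(Interval(-20/9, 3/4), {-6/7, -1/3, -3/91, 5/4, 7, sqrt(7), E}), ProductSet(Interval(-20/9, 37/3), {3/44}))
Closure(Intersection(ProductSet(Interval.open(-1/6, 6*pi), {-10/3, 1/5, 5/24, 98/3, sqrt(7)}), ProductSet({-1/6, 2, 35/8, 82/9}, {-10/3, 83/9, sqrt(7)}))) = ProductSet({2, 35/8, 82/9}, {-10/3, sqrt(7)})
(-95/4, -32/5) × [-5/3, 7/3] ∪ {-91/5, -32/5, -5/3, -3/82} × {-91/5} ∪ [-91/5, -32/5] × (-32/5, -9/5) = ({-91/5, -32/5, -5/3, -3/82} × {-91/5}) ∪ ((-95/4, -32/5) × [-5/3, 7/3]) ∪ ([-91/5, -32/5] × (-32/5, -9/5))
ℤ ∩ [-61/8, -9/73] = {-7, -6, …, -1}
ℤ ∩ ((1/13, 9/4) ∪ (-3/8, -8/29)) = {1, 2}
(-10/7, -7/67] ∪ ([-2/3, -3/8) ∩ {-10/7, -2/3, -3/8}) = (-10/7, -7/67]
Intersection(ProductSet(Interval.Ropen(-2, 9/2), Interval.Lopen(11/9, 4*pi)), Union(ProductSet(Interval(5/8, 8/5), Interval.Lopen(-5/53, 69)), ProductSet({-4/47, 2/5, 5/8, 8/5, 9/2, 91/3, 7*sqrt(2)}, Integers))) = Union(ProductSet({-4/47, 2/5, 5/8, 8/5}, Range(2, 13, 1)), ProductSet(Interval(5/8, 8/5), Interval.Lopen(11/9, 4*pi)))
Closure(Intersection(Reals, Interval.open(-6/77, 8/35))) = Interval(-6/77, 8/35)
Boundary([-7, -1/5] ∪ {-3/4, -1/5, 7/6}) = {-7, -1/5, 7/6}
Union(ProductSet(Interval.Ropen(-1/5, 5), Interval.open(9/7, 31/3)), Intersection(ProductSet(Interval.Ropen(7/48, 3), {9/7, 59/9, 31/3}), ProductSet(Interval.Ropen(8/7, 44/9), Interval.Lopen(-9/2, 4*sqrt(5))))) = Union(ProductSet(Interval.Ropen(-1/5, 5), Interval.open(9/7, 31/3)), ProductSet(Interval.Ropen(8/7, 3), {9/7, 59/9}))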